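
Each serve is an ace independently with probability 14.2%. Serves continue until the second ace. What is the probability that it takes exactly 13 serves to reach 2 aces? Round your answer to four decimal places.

Y = trial on which the second success occurs; negative binomial, r=2, p=0.142.
P(Y=13) = C(12,1) · p^2 · (1−p)^11
= 12 · 0.020164 · 0.18551 = 0.044887

0.0449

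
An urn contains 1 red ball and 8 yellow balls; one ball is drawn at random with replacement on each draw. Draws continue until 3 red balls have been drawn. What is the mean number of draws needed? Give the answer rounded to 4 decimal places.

Y = total draws until the third success; negative binomial with r=3, p=0.111111.
E[Y] = r / p = 3 / 0.111111 = 27.000000

27.0000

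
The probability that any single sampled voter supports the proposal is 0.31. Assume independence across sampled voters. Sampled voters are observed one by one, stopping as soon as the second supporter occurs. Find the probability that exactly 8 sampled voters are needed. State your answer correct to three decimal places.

Y = trial on which the second success occurs; negative binomial, r=2, p=0.31.
P(Y=8) = C(7,1) · p^2 · (1−p)^6
= 7 · 0.0961 · 0.10792 = 0.07260

0.073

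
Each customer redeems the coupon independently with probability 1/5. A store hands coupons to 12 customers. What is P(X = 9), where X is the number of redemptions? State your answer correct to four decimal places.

X ~ Binomial(n=12, p=0.20).
P(X=9) = C(12,9) · p^9 · (1−p)^3
= 220 · 5.12e-07 · 0.512 = 0.000058

0.0001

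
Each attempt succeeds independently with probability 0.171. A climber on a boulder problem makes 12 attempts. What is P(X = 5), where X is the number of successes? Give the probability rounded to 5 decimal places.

X ~ Binomial(n=12, p=0.171).
P(X=5) = C(12,5) · p^5 · (1−p)^7
= 792 · 0.00014621 · 0.26908 = 0.0311593

0.03116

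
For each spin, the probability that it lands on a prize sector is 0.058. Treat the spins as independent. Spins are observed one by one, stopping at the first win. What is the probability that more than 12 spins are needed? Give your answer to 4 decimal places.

Y = number of spins to the first success; geometric, p = 0.058.
P(Y > 12) = P(first 12 all fail) = (1−p)^12 = 0.488215

0.4882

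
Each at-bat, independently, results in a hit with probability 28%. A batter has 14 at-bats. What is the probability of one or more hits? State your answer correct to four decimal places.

0.9899

P(at least one) = 1 − P(none) = 1 − (1 − 0.28)^14
= 1 − 0.010061 = 0.989939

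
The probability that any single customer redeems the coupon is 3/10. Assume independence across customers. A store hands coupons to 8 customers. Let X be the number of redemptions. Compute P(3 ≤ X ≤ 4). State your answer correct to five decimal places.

0.39026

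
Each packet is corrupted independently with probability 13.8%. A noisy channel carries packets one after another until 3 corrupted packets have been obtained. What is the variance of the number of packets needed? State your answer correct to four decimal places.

135.7908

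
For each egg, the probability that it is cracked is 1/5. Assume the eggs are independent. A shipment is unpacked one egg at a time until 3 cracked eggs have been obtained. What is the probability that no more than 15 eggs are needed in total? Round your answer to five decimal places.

Finishing within 15 eggs ⇔ at least 3 successes in the first 15. With X ~ Binomial(15, 0.20), P(Y ≤ 15) = 1 − P(X ≤ 2).
  k=0: C(15,0)·0.20^0·0.80^15 = 0.0351844
  k=1: C(15,1)·0.20^1·0.80^14 = 0.1319414
  k=2: C(15,2)·0.20^2·0.80^13 = 0.2308974
1 − 0.3980232 = 0.6019768

0.60198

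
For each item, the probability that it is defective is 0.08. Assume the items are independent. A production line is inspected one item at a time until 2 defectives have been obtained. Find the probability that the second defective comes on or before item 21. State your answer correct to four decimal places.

Finishing within 21 items ⇔ at least 2 successes in the first 21. With X ~ Binomial(21, 0.08), P(Y ≤ 21) = 1 − P(X ≤ 1).
  k=0: C(21,0)·0.08^0·0.92^21 = 0.173598
  k=1: C(21,1)·0.08^1·0.92^20 = 0.317005
1 − 0.490603 = 0.509397

0.5094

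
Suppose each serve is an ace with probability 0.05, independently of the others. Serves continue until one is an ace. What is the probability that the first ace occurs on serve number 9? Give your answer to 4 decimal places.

0.0332

Geometric (trials to first success), p = 0.05.
P(Y = 9) = (1−p)^8 · p = 0.66342 · 0.05 = 0.033171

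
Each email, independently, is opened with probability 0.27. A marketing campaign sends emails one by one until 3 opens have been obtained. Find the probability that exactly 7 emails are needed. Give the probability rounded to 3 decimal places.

0.084

Y = trial on which the third success occurs; negative binomial, r=3, p=0.27.
P(Y=7) = C(6,2) · p^3 · (1−p)^4
= 15 · 0.019683 · 0.28398 = 0.08384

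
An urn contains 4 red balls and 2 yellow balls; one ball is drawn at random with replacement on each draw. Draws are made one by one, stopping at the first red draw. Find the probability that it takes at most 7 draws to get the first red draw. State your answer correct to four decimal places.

Y = number of draws to the first success; geometric, p = 0.666667.
P(Y ≤ 7) = 1 − (1−p)^7 = 1 − 0.000457 = 0.999543

0.9995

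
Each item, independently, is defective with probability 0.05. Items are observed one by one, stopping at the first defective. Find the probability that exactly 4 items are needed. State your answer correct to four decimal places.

0.0429

Geometric (trials to first success), p = 0.05.
P(Y = 4) = (1−p)^3 · p = 0.85737 · 0.05 = 0.042869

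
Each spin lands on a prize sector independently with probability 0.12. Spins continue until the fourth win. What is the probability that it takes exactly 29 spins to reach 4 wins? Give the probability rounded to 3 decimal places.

0.028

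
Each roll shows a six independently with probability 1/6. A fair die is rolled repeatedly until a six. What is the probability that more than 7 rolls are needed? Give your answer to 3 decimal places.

Y = number of rolls to the first success; geometric, p = 0.166667.
P(Y > 7) = P(first 7 all fail) = (1−p)^7 = 0.27908

0.279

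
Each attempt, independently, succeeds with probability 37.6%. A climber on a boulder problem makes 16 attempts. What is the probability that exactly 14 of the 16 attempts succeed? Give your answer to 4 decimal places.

0.0001

X ~ Binomial(n=16, p=0.376).
P(X=14) = C(16,14) · p^14 · (1−p)^2
= 120 · 1.1288e-06 · 0.38938 = 0.000053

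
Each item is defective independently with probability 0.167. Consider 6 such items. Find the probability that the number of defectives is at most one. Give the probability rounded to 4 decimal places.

0.7360

X ~ Binomial(6, 0.167); P(X ≤ 1) = Σ C(6,k) p^k (1−p)^(6−k) over k:
  k=0: C(6,0)·0.167^0·0.833^6 = 0.334095
  k=1: C(6,1)·0.167^1·0.833^5 = 0.401877
Total = 0.735972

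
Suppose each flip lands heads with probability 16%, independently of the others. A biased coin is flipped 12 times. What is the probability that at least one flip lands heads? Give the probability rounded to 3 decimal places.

0.877

P(at least one) = 1 − P(none) = 1 − (1 − 0.16)^12
= 1 − 0.12341 = 0.87659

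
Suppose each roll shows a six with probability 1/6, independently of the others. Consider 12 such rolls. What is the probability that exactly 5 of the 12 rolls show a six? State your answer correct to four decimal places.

0.0284

X ~ Binomial(n=12, p=0.166667).
P(X=5) = C(12,5) · p^5 · (1−p)^7
= 792 · 0.0001286 · 0.27908 = 0.028425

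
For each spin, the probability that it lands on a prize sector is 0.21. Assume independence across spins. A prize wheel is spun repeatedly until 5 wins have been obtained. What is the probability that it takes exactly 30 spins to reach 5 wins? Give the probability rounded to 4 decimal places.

0.0268

Y = trial on which the fifth success occurs; negative binomial, r=5, p=0.21.
P(Y=30) = C(29,4) · p^5 · (1−p)^25
= 23751 · 0.00040841 · 0.0027585 = 0.026758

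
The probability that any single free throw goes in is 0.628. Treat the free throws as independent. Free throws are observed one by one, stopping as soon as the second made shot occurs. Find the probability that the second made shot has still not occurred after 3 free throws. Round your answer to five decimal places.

Needing more than 3 free throws ⇔ fewer than 2 successes in the first 3. With X ~ Binomial(3, 0.628), P(Y > 3) = P(X ≤ 1).
  k=0: C(3,0)·0.628^0·0.372^3 = 0.0514788
  k=1: C(3,1)·0.628^1·0.372^2 = 0.2607155
P(X ≤ 1) = 0.3121943

0.31219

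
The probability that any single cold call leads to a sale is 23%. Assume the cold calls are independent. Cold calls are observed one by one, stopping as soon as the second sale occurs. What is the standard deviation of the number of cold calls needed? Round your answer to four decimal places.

5.3955

Y = total cold calls until the second success; negative binomial with r=2, p=0.23.
SD(Y) = √[r(1−p)/p²] = √(29.111531) = 5.395510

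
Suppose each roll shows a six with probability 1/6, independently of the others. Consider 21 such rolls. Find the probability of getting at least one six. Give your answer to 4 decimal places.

0.9783

P(at least one) = 1 − P(none) = 1 − (1 − 0.166667)^21
= 1 − 0.021737 = 0.978263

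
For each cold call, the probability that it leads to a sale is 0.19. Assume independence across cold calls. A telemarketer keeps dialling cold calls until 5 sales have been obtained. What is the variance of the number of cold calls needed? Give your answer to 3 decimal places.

Y = total cold calls until the fifth success; negative binomial with r=5, p=0.19.
Var(Y) = r(1−p)/p² = 5·0.81 / 0.19² = 112.18837

112.188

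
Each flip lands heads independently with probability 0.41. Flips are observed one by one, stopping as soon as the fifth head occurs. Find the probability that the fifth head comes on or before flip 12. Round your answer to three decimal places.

0.590

Finishing within 12 flips ⇔ at least 5 successes in the first 12. With X ~ Binomial(12, 0.41), P(Y ≤ 12) = 1 − P(X ≤ 4).
  k=0: C(12,0)·0.41^0·0.59^12 = 0.00178
  k=1: C(12,1)·0.41^1·0.59^11 = 0.01484
  k=2: C(12,2)·0.41^2·0.59^10 = 0.05671
  k=3: C(12,3)·0.41^3·0.59^9 = 0.13135
  k=4: C(12,4)·0.41^4·0.59^8 = 0.20538
1 − 0.41006 = 0.58994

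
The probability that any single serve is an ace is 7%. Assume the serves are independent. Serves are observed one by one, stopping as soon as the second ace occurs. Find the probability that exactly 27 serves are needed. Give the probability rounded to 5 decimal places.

Y = trial on which the second success occurs; negative binomial, r=2, p=0.07.
P(Y=27) = C(26,1) · p^2 · (1−p)^25
= 26 · 0.0049 · 0.16296 = 0.0207608

0.02076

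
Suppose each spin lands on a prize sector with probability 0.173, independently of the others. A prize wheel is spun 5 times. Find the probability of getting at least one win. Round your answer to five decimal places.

P(at least one) = 1 − P(none) = 1 − (1 − 0.173)^5
= 1 − 0.3868366 = 0.6131634

0.61316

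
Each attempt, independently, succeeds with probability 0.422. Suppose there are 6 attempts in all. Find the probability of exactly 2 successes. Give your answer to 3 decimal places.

0.298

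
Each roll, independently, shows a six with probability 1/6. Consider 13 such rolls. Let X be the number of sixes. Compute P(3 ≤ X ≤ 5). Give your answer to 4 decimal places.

0.3593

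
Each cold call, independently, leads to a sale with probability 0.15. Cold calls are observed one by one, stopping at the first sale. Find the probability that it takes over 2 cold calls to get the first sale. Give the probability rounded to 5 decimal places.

Y = number of cold calls to the first success; geometric, p = 0.15.
P(Y > 2) = P(first 2 all fail) = (1−p)^2 = 0.7225000

0.72250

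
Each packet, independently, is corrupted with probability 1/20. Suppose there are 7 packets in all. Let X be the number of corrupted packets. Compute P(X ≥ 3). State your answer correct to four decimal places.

X ~ Binomial(7, 0.05); P(X ≥ 3) = Σ C(7,k) p^k (1−p)^(7−k) over k:
  k=3: C(7,3)·0.05^3·0.95^4 = 0.003563
  k=4: C(7,4)·0.05^4·0.95^3 = 0.000188
  k=5: C(7,5)·0.05^5·0.95^2 = 0.000006
  k=6: C(7,6)·0.05^6·0.95^1 = 0.000000
  k=7: C(7,7)·0.05^7·0.95^0 = 0.000000
Total = 0.003757

0.0038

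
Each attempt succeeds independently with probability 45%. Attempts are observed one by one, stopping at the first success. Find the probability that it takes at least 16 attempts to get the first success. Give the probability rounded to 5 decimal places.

Y = number of attempts to the first success; geometric, p = 0.45.
P(Y > 15) = P(first 15 all fail) = (1−p)^15 = 0.0001275

0.00013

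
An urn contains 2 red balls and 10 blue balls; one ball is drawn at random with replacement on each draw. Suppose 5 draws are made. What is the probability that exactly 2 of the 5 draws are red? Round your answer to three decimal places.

X ~ Binomial(n=5, p=0.166667).
P(X=2) = C(5,2) · p^2 · (1−p)^3
= 10 · 0.027778 · 0.5787 = 0.16075

0.161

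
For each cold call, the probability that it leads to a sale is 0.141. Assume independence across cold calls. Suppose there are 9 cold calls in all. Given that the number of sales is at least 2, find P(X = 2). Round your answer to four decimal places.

0.6691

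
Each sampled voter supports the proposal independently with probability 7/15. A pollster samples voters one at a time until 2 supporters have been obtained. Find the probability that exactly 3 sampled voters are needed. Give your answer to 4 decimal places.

0.2323

Y = trial on which the second success occurs; negative binomial, r=2, p=0.466667.
P(Y=3) = C(2,1) · p^2 · (1−p)^1
= 2 · 0.21778 · 0.53333 = 0.232296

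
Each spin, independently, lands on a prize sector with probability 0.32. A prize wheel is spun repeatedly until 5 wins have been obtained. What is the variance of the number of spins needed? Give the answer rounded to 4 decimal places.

Y = total spins until the fifth success; negative binomial with r=5, p=0.32.
Var(Y) = r(1−p)/p² = 5·0.68 / 0.32² = 33.203125

33.2031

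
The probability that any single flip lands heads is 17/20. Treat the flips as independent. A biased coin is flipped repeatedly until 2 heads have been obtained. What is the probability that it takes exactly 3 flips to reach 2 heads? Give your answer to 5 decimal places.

0.21675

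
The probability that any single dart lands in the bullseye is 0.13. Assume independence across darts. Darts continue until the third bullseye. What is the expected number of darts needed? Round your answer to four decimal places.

Y = total darts until the third success; negative binomial with r=3, p=0.13.
E[Y] = r / p = 3 / 0.13 = 23.076923

23.0769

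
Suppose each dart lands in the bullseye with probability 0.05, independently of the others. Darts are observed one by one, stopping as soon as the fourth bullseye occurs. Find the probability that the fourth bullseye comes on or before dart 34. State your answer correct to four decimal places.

0.0881

Finishing within 34 darts ⇔ at least 4 successes in the first 34. With X ~ Binomial(34, 0.05), P(Y ≤ 34) = 1 − P(X ≤ 3).
  k=0: C(34,0)·0.05^0·0.95^34 = 0.174825
  k=1: C(34,1)·0.05^1·0.95^33 = 0.312844
  k=2: C(34,2)·0.05^2·0.95^32 = 0.271680
  k=3: C(34,3)·0.05^3·0.95^31 = 0.152522
1 − 0.911871 = 0.088129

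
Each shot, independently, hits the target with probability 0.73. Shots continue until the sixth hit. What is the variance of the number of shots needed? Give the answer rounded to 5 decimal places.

3.03997

Y = total shots until the sixth success; negative binomial with r=6, p=0.73.
Var(Y) = r(1−p)/p² = 6·0.27 / 0.73² = 3.0399700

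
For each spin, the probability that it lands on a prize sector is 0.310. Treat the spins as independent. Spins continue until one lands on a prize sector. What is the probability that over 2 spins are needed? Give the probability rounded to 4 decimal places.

Y = number of spins to the first success; geometric, p = 0.31.
P(Y > 2) = P(first 2 all fail) = (1−p)^2 = 0.476100

0.4761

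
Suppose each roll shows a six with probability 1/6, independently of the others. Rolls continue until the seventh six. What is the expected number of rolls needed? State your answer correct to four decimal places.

Y = total rolls until the seventh success; negative binomial with r=7, p=0.166667.
E[Y] = r / p = 7 / 0.166667 = 42.000000

42.0000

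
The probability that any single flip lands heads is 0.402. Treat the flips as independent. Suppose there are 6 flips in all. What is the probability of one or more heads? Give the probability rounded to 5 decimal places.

0.95427

P(at least one) = 1 − P(none) = 1 − (1 − 0.402)^6
= 1 − 0.0457306 = 0.9542694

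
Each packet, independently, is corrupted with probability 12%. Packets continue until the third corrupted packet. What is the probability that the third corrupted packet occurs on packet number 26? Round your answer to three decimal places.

0.027

Y = trial on which the third success occurs; negative binomial, r=3, p=0.12.
P(Y=26) = C(25,2) · p^3 · (1−p)^23
= 300 · 0.001728 · 0.052857 = 0.02740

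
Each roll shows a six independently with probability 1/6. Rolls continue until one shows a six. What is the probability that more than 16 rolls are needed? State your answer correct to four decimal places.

0.0541

Y = number of rolls to the first success; geometric, p = 0.166667.
P(Y > 16) = P(first 16 all fail) = (1−p)^16 = 0.054088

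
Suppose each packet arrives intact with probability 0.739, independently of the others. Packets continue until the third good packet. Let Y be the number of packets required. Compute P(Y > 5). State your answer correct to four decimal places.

0.1155

Needing more than 5 packets ⇔ fewer than 3 successes in the first 5. With X ~ Binomial(5, 0.739), P(Y > 5) = P(X ≤ 2).
  k=0: C(5,0)·0.739^0·0.261^5 = 0.001211
  k=1: C(5,1)·0.739^1·0.261^4 = 0.017147
  k=2: C(5,2)·0.739^2·0.261^3 = 0.097098
P(X ≤ 2) = 0.115456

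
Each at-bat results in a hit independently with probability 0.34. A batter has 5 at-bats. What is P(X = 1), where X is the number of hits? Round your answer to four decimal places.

X ~ Binomial(n=5, p=0.34).
P(X=1) = C(5,1) · p^1 · (1−p)^4
= 5 · 0.34 · 0.18975 = 0.322571

0.3226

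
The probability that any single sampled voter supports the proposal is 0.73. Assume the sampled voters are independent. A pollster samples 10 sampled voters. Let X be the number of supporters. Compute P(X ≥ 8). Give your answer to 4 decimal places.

0.4665

X ~ Binomial(10, 0.73); P(X ≥ 8) = Σ C(10,k) p^k (1−p)^(10−k) over k:
  k=8: C(10,8)·0.73^8·0.27^2 = 0.264559
  k=9: C(10,9)·0.73^9·0.27^1 = 0.158953
  k=10: C(10,10)·0.73^10·0.27^0 = 0.042976
Total = 0.466489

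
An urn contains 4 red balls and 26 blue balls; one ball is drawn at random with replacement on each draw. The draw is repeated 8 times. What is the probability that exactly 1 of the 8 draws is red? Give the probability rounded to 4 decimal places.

X ~ Binomial(n=8, p=0.133333).
P(X=1) = C(8,1) · p^1 · (1−p)^7
= 8 · 0.13333 · 0.36725 = 0.391736

0.3917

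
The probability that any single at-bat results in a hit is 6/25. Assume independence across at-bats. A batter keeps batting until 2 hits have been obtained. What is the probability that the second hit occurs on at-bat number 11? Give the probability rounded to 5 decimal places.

0.04872

Y = trial on which the second success occurs; negative binomial, r=2, p=0.24.
P(Y=11) = C(10,1) · p^2 · (1−p)^9
= 10 · 0.0576 · 0.084591 = 0.0487242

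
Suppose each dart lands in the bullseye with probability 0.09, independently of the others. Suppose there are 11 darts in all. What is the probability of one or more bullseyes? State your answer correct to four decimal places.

0.6456

P(at least one) = 1 − P(none) = 1 − (1 − 0.09)^11
= 1 − 0.354369 = 0.645631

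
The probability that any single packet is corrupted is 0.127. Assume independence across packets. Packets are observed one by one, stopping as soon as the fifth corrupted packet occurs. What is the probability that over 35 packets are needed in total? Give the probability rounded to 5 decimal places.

0.53688

Needing more than 35 packets ⇔ fewer than 5 successes in the first 35. With X ~ Binomial(35, 0.127), P(Y > 35) = P(X ≤ 4).
  k=0: C(35,0)·0.127^0·0.873^35 = 0.0086198
  k=1: C(35,1)·0.127^1·0.873^34 = 0.0438890
  k=2: C(35,2)·0.127^2·0.873^33 = 0.1085412
  k=3: C(35,3)·0.127^3·0.873^32 = 0.1736907
  k=4: C(35,4)·0.127^4·0.873^31 = 0.2021418
P(X ≤ 4) = 0.5368825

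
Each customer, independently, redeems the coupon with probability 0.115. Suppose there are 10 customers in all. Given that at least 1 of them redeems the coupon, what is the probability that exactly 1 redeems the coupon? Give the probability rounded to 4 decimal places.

X ~ Binomial(10, 0.115). Want P(X=1 | X≥1) = P(X=1) / P(X≥1).
P(X=1) = C(10,1)·0.115^1·0.885^9 = 0.382990
P(X≥1) = 1 − 0.294736 = 0.705264
Ratio = 0.382990 / 0.705264 = 0.543044

0.5430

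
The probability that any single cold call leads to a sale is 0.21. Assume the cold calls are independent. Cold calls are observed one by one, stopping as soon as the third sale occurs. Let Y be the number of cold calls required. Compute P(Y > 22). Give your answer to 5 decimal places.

0.12964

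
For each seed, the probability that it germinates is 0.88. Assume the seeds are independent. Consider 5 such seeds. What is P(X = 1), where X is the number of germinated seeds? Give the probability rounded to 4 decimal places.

X ~ Binomial(n=5, p=0.88).
P(X=1) = C(5,1) · p^1 · (1−p)^4
= 5 · 0.88 · 0.00020736 = 0.000912

0.0009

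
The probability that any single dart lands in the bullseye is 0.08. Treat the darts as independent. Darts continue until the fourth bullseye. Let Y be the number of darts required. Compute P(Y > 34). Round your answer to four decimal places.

0.7125

Needing more than 34 darts ⇔ fewer than 4 successes in the first 34. With X ~ Binomial(34, 0.08), P(Y > 34) = P(X ≤ 3).
  k=0: C(34,0)·0.08^0·0.92^34 = 0.058720
  k=1: C(34,1)·0.08^1·0.92^33 = 0.173607
  k=2: C(34,2)·0.08^2·0.92^32 = 0.249088
  k=3: C(34,3)·0.08^3·0.92^31 = 0.231038
P(X ≤ 3) = 0.712454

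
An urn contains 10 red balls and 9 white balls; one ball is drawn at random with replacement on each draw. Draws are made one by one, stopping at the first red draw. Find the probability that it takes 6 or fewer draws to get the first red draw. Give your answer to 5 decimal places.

Y = number of draws to the first success; geometric, p = 0.526316.
P(Y ≤ 6) = 1 − (1−p)^6 = 1 − 0.0112962 = 0.9887038

0.98870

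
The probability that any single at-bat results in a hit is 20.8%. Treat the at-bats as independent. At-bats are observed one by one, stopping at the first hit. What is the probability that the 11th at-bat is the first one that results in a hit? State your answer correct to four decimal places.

0.0202

Geometric (trials to first success), p = 0.208.
P(Y = 11) = (1−p)^10 · p = 0.097107 · 0.208 = 0.020198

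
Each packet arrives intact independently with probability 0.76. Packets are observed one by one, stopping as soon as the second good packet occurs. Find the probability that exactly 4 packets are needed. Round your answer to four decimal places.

0.0998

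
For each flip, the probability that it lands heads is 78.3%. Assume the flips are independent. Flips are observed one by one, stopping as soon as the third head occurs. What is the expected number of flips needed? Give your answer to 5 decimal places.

Y = total flips until the third success; negative binomial with r=3, p=0.783.
E[Y] = r / p = 3 / 0.783 = 3.8314176

3.83142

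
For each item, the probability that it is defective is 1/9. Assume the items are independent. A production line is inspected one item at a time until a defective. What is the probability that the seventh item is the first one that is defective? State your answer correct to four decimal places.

0.0548

Geometric (trials to first success), p = 0.111111.
P(Y = 7) = (1−p)^6 · p = 0.49327 · 0.111111 = 0.054808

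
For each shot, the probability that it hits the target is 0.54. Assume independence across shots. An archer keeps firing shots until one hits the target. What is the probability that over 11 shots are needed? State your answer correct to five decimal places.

0.00020

Y = number of shots to the first success; geometric, p = 0.54.
P(Y > 11) = P(first 11 all fail) = (1−p)^11 = 0.0001951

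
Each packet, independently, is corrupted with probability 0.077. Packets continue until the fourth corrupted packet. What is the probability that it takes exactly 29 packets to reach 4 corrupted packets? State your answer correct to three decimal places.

0.016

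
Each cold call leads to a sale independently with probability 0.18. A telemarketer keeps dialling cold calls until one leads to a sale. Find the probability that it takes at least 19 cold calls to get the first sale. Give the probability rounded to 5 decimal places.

Y = number of cold calls to the first success; geometric, p = 0.18.
P(Y > 18) = P(first 18 all fail) = (1−p)^18 = 0.0280963

0.02810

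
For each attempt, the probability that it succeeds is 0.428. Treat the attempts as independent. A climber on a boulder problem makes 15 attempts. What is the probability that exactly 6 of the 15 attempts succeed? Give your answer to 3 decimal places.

X ~ Binomial(n=15, p=0.428).
P(X=6) = C(15,6) · p^6 · (1−p)^9
= 5005 · 0.006147 · 0.0065549 = 0.20167

0.202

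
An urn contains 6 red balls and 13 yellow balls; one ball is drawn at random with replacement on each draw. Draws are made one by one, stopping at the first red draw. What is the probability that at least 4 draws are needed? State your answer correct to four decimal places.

0.3203

Y = number of draws to the first success; geometric, p = 0.315789.
P(Y > 3) = P(first 3 all fail) = (1−p)^3 = 0.320309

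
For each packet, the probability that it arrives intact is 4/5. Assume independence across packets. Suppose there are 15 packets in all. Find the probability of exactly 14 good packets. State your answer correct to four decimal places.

X ~ Binomial(n=15, p=0.80).
P(X=14) = C(15,14) · p^14 · (1−p)^1
= 15 · 0.04398 · 0.2 = 0.131941

0.1319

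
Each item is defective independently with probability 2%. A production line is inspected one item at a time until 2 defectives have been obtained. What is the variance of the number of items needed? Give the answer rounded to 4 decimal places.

Y = total items until the second success; negative binomial with r=2, p=0.02.
Var(Y) = r(1−p)/p² = 2·0.98 / 0.02² = 4900.000000

4900.0000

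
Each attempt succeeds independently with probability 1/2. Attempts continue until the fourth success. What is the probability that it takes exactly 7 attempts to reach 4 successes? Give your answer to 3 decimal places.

Y = trial on which the fourth success occurs; negative binomial, r=4, p=0.50.
P(Y=7) = C(6,3) · p^4 · (1−p)^3
= 20 · 0.0625 · 0.125 = 0.15625

0.156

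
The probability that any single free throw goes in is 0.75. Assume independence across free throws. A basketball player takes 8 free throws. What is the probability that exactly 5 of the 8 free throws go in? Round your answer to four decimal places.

0.2076

X ~ Binomial(n=8, p=0.75).
P(X=5) = C(8,5) · p^5 · (1−p)^3
= 56 · 0.2373 · 0.015625 = 0.207642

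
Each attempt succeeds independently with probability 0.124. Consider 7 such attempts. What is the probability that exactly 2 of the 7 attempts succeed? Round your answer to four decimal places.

X ~ Binomial(n=7, p=0.124).
P(X=2) = C(7,2) · p^2 · (1−p)^5
= 21 · 0.015376 · 0.51585 = 0.166565

0.1666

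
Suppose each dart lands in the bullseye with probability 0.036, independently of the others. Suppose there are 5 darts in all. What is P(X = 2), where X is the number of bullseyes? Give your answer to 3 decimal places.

X ~ Binomial(n=5, p=0.036).
P(X=2) = C(5,2) · p^2 · (1−p)^3
= 10 · 0.001296 · 0.89584 = 0.01161

0.012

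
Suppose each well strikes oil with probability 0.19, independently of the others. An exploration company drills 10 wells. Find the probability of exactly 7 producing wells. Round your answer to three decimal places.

X ~ Binomial(n=10, p=0.19).
P(X=7) = C(10,7) · p^7 · (1−p)^3
= 120 · 8.9387e-06 · 0.53144 = 0.00057

0.001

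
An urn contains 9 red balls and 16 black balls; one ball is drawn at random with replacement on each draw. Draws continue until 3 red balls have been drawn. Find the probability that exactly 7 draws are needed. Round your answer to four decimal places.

0.1174

Y = trial on which the third success occurs; negative binomial, r=3, p=0.36.
P(Y=7) = C(6,2) · p^3 · (1−p)^4
= 15 · 0.046656 · 0.16777 = 0.117414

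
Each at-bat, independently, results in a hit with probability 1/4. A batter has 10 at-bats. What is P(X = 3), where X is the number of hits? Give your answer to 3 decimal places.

0.250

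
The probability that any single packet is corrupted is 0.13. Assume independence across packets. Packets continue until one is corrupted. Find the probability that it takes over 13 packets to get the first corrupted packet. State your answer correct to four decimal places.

0.1636

Y = number of packets to the first success; geometric, p = 0.13.
P(Y > 13) = P(first 13 all fail) = (1−p)^13 = 0.163588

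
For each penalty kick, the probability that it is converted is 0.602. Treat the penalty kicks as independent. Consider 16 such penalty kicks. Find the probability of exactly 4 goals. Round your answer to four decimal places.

X ~ Binomial(n=16, p=0.602).
P(X=4) = C(16,4) · p^4 · (1−p)^12
= 1820 · 0.13134 · 1.5798e-05 = 0.003776

0.0038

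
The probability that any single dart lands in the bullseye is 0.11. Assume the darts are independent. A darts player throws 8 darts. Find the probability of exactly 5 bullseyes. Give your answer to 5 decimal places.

0.00064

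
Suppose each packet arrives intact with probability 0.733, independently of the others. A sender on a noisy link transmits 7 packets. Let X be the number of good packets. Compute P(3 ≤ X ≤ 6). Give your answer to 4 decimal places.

0.8690

X ~ Binomial(7, 0.733); P(3 ≤ X ≤ 6) = Σ C(7,k) p^k (1−p)^(7−k) over k:
  k=3: C(7,3)·0.733^3·0.267^4 = 0.070053
  k=4: C(7,4)·0.733^4·0.267^3 = 0.192317
  k=5: C(7,5)·0.733^5·0.267^2 = 0.316783
  k=6: C(7,6)·0.733^6·0.267^1 = 0.289890
Total = 0.869043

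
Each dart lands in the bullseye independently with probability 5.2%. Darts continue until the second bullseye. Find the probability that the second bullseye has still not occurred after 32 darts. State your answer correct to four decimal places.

0.4989

Needing more than 32 darts ⇔ fewer than 2 successes in the first 32. With X ~ Binomial(32, 0.052), P(Y > 32) = P(X ≤ 1).
  k=0: C(32,0)·0.052^0·0.948^32 = 0.181078
  k=1: C(32,1)·0.052^1·0.948^31 = 0.317842
P(X ≤ 1) = 0.498921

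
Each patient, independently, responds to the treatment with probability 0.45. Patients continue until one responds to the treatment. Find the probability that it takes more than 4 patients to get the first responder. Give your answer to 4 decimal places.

Y = number of patients to the first success; geometric, p = 0.45.
P(Y > 4) = P(first 4 all fail) = (1−p)^4 = 0.091506

0.0915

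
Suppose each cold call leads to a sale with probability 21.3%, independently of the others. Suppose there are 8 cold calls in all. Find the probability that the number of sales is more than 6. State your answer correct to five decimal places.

X ~ Binomial(8, 0.213); P(X ≥ 7) = Σ C(8,k) p^k (1−p)^(8−k) over k:
  k=7: C(8,7)·0.213^7·0.787^1 = 0.0001252
  k=8: C(8,8)·0.213^8·0.787^0 = 0.0000042
Total = 0.0001295

0.00013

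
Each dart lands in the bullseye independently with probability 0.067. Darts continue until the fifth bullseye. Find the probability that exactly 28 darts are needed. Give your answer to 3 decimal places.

0.005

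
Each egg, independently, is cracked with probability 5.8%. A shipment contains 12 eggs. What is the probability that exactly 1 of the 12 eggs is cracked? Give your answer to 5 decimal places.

0.36072

X ~ Binomial(n=12, p=0.058).
P(X=1) = C(12,1) · p^1 · (1−p)^11
= 12 · 0.058 · 0.51827 = 0.3607191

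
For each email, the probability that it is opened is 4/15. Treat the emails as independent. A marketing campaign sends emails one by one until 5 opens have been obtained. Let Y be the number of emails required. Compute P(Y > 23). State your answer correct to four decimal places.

Needing more than 23 emails ⇔ fewer than 5 successes in the first 23. With X ~ Binomial(23, 0.266667), P(Y > 23) = P(X ≤ 4).
  k=0: C(23,0)·0.266667^0·0.733333^23 = 0.000798
  k=1: C(23,1)·0.266667^1·0.733333^22 = 0.006673
  k=2: C(23,2)·0.266667^2·0.733333^21 = 0.026692
  k=3: C(23,3)·0.266667^3·0.733333^20 = 0.067944
  k=4: C(23,4)·0.266667^4·0.733333^19 = 0.123535
P(X ≤ 4) = 0.225643

0.2256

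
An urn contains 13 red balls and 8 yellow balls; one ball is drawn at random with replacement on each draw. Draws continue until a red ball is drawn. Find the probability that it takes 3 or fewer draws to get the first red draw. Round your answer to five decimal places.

Y = number of draws to the first success; geometric, p = 0.619048.
P(Y ≤ 3) = 1 − (1−p)^3 = 1 − 0.0552856 = 0.9447144

0.94471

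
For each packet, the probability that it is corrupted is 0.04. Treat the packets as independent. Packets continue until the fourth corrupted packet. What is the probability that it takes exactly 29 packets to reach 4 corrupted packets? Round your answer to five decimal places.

0.00302

Y = trial on which the fourth success occurs; negative binomial, r=4, p=0.04.
P(Y=29) = C(28,3) · p^4 · (1−p)^25
= 3276 · 2.56e-06 · 0.3604 = 0.0030225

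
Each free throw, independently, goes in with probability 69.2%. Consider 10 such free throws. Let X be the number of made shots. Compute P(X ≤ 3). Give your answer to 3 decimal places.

X ~ Binomial(10, 0.692); P(X ≤ 3) = Σ C(10,k) p^k (1−p)^(10−k) over k:
  k=0: C(10,0)·0.692^0·0.308^10 = 0.00001
  k=1: C(10,1)·0.692^1·0.308^9 = 0.00017
  k=2: C(10,2)·0.692^2·0.308^8 = 0.00175
  k=3: C(10,3)·0.692^3·0.308^7 = 0.01046
Total = 0.01238

0.012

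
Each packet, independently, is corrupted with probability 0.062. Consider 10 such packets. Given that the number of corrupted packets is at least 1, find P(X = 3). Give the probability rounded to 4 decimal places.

0.0387

X ~ Binomial(10, 0.062). Want P(X=3 | X≥1) = P(X=3) / P(X≥1).
P(X=3) = C(10,3)·0.062^3·0.938^7 = 0.018272
P(X≥1) = 1 − 0.527264 = 0.472736
Ratio = 0.018272 / 0.472736 = 0.038651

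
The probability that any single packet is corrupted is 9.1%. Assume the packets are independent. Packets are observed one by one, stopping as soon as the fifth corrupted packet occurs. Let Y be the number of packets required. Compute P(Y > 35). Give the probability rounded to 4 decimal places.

Needing more than 35 packets ⇔ fewer than 5 successes in the first 35. With X ~ Binomial(35, 0.091), P(Y > 35) = P(X ≤ 4).
  k=0: C(35,0)·0.091^0·0.909^35 = 0.035460
  k=1: C(35,1)·0.091^1·0.909^34 = 0.124246
  k=2: C(35,2)·0.091^2·0.909^33 = 0.211450
  k=3: C(35,3)·0.091^3·0.909^32 = 0.232851
  k=4: C(35,4)·0.091^4·0.909^31 = 0.186486
P(X ≤ 4) = 0.790492

0.7905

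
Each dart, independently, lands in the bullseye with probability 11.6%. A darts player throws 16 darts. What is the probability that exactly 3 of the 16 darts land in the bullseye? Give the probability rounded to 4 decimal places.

X ~ Binomial(n=16, p=0.116).
P(X=3) = C(16,3) · p^3 · (1−p)^13
= 560 · 0.0015609 · 0.20132 = 0.175971

0.1760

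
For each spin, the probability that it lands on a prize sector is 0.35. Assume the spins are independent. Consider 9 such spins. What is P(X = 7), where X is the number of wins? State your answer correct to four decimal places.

0.0098

X ~ Binomial(n=9, p=0.35).
P(X=7) = C(9,7) · p^7 · (1−p)^2
= 36 · 0.00064339 · 0.4225 = 0.009786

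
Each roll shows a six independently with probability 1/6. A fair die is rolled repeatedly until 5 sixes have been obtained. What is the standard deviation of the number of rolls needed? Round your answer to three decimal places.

12.247

Y = total rolls until the fifth success; negative binomial with r=5, p=0.166667.
SD(Y) = √[r(1−p)/p²] = √(150.00000) = 12.24745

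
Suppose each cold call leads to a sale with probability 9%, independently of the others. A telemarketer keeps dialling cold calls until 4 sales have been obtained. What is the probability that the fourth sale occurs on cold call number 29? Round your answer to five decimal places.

0.02034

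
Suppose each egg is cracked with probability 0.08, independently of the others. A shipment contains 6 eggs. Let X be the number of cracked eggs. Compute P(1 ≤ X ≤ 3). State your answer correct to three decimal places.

X ~ Binomial(6, 0.08); P(1 ≤ X ≤ 3) = Σ C(6,k) p^k (1−p)^(6−k) over k:
  k=1: C(6,1)·0.08^1·0.92^5 = 0.31636
  k=2: C(6,2)·0.08^2·0.92^4 = 0.06877
  k=3: C(6,3)·0.08^3·0.92^3 = 0.00797
Total = 0.39311

0.393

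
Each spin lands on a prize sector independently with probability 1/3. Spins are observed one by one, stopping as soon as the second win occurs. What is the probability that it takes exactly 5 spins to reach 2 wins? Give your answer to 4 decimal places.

0.1317

Y = trial on which the second success occurs; negative binomial, r=2, p=0.333333.
P(Y=5) = C(4,1) · p^2 · (1−p)^3
= 4 · 0.11111 · 0.2963 = 0.131687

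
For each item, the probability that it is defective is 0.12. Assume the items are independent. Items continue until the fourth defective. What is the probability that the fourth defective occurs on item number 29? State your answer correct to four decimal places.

Y = trial on which the fourth success occurs; negative binomial, r=4, p=0.12.
P(Y=29) = C(28,3) · p^4 · (1−p)^25
= 3276 · 0.00020736 · 0.040932 = 0.027806

0.0278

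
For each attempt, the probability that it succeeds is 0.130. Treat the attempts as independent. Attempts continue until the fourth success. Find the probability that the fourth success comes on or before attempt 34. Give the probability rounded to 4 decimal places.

0.6612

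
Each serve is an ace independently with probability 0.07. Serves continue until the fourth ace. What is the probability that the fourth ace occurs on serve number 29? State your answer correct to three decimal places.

Y = trial on which the fourth success occurs; negative binomial, r=4, p=0.07.
P(Y=29) = C(28,3) · p^4 · (1−p)^25
= 3276 · 2.401e-05 · 0.16296 = 0.01282

0.013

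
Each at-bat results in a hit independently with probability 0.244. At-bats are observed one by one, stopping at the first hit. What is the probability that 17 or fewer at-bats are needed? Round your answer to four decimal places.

0.9914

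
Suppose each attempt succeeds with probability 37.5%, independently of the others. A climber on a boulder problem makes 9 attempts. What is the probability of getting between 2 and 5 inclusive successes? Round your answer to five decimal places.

0.83283

X ~ Binomial(9, 0.375); P(2 ≤ X ≤ 5) = Σ C(9,k) p^k (1−p)^(9−k) over k:
  k=2: C(9,2)·0.375^2·0.625^7 = 0.1885928
  k=3: C(9,3)·0.375^3·0.625^6 = 0.2640299
  k=4: C(9,4)·0.375^4·0.625^5 = 0.2376270
  k=5: C(9,5)·0.375^5·0.625^4 = 0.1425762
Total = 0.8328259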